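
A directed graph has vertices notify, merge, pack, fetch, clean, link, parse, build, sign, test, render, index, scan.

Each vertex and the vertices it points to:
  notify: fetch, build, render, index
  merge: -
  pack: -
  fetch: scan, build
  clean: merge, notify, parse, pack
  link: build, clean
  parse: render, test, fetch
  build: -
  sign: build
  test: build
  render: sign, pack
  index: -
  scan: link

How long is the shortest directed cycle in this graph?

For each vertex v, BFS finds the shortest path from v back to v.
The shortest such closed walk is scan → link → clean → parse → fetch → scan, length 5.

5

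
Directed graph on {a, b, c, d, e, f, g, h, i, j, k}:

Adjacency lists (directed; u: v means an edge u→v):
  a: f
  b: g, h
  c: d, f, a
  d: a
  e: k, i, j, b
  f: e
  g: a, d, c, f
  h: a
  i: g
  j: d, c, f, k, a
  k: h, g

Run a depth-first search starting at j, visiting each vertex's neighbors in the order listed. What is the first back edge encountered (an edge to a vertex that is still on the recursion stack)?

h->a

DFS from j (visiting each vertex's neighbors in the order listed); mark gray on enter, black on exit:
j gray
  d gray
    a gray
      f gray
        e gray
          k gray
            h gray
              h→a: a is gray → back edge
First back edge: h → a.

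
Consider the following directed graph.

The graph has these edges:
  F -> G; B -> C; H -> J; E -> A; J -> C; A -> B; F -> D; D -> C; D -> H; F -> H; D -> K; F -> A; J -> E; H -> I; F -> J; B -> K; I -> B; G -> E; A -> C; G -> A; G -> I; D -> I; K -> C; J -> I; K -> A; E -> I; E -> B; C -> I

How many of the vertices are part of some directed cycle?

A vertex is on a directed cycle iff it belongs to a strongly connected component of size ≥ 2 (or has a self-loop).
The vertices on cycles are {A, B, C, I, K} — 5 in total.

5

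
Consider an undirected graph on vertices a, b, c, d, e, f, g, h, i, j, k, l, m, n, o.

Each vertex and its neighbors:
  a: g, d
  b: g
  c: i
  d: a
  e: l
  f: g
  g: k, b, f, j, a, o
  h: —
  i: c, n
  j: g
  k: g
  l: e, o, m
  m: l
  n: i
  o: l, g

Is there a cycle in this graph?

No

DFS, tracking each vertex's parent; an edge to a visited non-parent vertex closes a cycle.
Start from j:
visit j (parent –)
  visit g (parent j)
    visit k (parent g)
      k–g: parent, skip
    visit b (parent g)
      b–g: parent, skip
    visit f (parent g)
      f–g: parent, skip
    g–j: parent, skip
    visit a (parent g)
      a–g: parent, skip
      visit d (parent a)
        d–a: parent, skip
    visit o (parent g)
      visit l (parent o)
        visit e (parent l)
          e–l: parent, skip
        l–o: parent, skip
        visit m (parent l)
          m–l: parent, skip
      o–g: parent, skip
visit c (parent –)
  visit i (parent c)
    i–c: parent, skip
    visit n (parent i)
      n–i: parent, skip
visit h (parent –)
No non-parent visited neighbor found — the graph is a forest.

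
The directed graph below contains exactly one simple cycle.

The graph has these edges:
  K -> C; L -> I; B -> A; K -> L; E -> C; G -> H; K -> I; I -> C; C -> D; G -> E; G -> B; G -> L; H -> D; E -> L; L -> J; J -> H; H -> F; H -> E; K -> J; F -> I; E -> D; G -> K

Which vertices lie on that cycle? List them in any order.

E, H, J, L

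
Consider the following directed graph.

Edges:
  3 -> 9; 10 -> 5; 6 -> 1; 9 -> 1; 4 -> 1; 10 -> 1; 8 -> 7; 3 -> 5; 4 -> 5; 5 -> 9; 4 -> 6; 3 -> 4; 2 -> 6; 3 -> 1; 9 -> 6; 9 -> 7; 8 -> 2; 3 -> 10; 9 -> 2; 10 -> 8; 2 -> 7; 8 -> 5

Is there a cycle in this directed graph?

DFS with white/gray/black marking, starting from 9:
9 gray
  7 gray
  7 black
  6 gray
    1 gray
    1 black
  6 black
  2 gray
    2→6: 6 black — skip
    2→7: 7 black — skip
  2 black
  9→1: 1 black — skip
9 black
8 gray
  5 gray
    5→9: 9 black — skip
  5 black
  8→7: 7 black — skip
  8→2: 2 black — skip
8 black
3 gray
  10 gray
    10→5: 5 black — skip
    10→8: 8 black — skip
    10→1: 1 black — skip
  10 black
  3→9: 9 black — skip
  4 gray
    4→1: 1 black — skip
    4→5: 5 black — skip
    4→6: 6 black — skip
  4 black
  3→5: 5 black — skip
  3→1: 1 black — skip
3 black
Every edge goes to a white or black vertex — no back edge, so the graph is acyclic.

No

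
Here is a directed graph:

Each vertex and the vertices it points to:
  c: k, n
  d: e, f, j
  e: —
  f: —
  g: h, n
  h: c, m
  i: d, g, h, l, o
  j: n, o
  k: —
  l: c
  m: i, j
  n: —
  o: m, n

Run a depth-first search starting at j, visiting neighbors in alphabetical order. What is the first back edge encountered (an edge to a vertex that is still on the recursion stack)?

d→j

DFS from j (visiting neighbors in alphabetical order); mark gray on enter, black on exit:
j gray
  n gray
  n black
  o gray
    m gray
      i gray
        d gray
          e gray
          e black
          f gray
          f black
          d→j: j is gray → back edge
First back edge: d → j.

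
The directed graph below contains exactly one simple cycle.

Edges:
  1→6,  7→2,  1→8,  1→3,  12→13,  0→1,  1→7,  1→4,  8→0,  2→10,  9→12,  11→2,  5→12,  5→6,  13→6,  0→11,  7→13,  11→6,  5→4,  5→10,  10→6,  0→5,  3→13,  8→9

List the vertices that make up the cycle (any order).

DFS with gray/black marking from 0:
0 gray
  5 gray
    6 gray
    6 black
    12 gray
      13 gray
        13→6: 6 black — skip
      13 black
    12 black
    4 gray
    4 black
    10 gray
      10→6: 6 black — skip
    10 black
  5 black
  11 gray
    11→6: 6 black — skip
    2 gray
      2→10: 10 black — skip
    2 black
  11 black
  1 gray
    7 gray
      7→13: 13 black — skip
      7→2: 2 black — skip
    7 black
    1→6: 6 black — skip
    3 gray
      3→13: 13 black — skip
    3 black
    8 gray
      8→0: 0 is gray → back edge
Back edge closes the cycle 0 → 1 → 8 → 0; its vertices are {0, 1, 8}.

0, 1, 8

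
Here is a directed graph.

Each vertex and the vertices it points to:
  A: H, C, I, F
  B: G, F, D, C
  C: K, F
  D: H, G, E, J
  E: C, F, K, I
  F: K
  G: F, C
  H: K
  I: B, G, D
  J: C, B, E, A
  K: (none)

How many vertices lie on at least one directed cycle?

A vertex is on a directed cycle iff it belongs to a strongly connected component of size ≥ 2 (or has a self-loop).
The vertices on cycles are {A, B, D, E, I, J} — 6 in total.

6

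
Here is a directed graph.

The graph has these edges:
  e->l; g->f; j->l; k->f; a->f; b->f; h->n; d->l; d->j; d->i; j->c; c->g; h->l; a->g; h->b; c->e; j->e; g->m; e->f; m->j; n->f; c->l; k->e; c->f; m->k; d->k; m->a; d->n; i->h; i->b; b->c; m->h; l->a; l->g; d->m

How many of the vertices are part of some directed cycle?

A vertex is on a directed cycle iff it belongs to a strongly connected component of size ≥ 2 (or has a self-loop).
The vertices on cycles are {a, b, c, e, g, h, j, k, l, m} — 10 in total.

10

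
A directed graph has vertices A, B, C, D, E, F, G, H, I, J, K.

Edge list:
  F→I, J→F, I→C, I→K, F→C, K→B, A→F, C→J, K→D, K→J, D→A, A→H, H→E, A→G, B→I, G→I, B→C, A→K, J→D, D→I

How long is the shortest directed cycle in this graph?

For each vertex v, BFS finds the shortest path from v back to v.
The shortest such closed walk is A → K → D → A, length 3.

3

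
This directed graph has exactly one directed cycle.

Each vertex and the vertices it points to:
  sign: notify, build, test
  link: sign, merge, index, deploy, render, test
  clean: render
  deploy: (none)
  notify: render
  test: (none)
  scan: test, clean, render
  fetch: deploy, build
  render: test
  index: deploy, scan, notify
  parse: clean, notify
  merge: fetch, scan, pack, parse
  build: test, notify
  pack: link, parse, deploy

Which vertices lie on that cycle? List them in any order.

link, pack, merge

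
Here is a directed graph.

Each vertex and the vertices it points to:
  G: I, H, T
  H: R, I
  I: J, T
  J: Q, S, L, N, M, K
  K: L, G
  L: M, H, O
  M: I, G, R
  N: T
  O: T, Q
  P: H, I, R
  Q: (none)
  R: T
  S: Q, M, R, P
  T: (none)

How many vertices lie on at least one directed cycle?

A vertex is on a directed cycle iff it belongs to a strongly connected component of size ≥ 2 (or has a self-loop).
The vertices on cycles are {G, H, I, J, K, L, M, P, S} — 9 in total.

9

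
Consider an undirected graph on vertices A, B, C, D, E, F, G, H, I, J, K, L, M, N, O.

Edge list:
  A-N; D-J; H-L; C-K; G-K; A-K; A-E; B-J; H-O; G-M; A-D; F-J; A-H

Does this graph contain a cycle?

No

DFS, tracking each vertex's parent; an edge to a visited non-parent vertex closes a cycle.
Start from A:
visit A (parent –)
  visit D (parent A)
    D–A: parent, skip
    visit J (parent D)
      J–D: parent, skip
      visit F (parent J)
        F–J: parent, skip
      visit B (parent J)
        B–J: parent, skip
  visit E (parent A)
    E–A: parent, skip
  visit H (parent A)
    visit O (parent H)
      O–H: parent, skip
    visit L (parent H)
      L–H: parent, skip
    H–A: parent, skip
  visit K (parent A)
    K–A: parent, skip
    visit C (parent K)
      C–K: parent, skip
    visit G (parent K)
      visit M (parent G)
        M–G: parent, skip
      G–K: parent, skip
  visit N (parent A)
    N–A: parent, skip
visit I (parent –)
No non-parent visited neighbor found — the graph is a forest.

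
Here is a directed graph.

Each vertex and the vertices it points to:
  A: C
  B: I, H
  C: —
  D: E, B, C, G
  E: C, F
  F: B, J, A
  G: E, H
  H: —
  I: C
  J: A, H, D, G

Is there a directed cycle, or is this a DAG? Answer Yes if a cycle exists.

Yes

DFS with white/gray/black marking, starting from I:
I gray
  C gray
  C black
I black
A gray
  A→C: C black — skip
A black
B gray
  B→I: I black — skip
  H gray
  H black
B black
D gray
  E gray
    E→C: C black — skip
    F gray
      F→B: B black — skip
      J gray
        J→A: A black — skip
        J→H: H black — skip
        J→D: D is gray → back edge
Back edge found, so a cycle exists: D → E → F → J → D.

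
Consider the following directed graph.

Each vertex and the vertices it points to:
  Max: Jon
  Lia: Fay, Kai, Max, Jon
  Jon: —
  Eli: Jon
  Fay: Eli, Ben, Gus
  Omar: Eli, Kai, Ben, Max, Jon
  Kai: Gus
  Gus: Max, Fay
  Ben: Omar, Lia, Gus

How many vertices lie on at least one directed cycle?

A vertex is on a directed cycle iff it belongs to a strongly connected component of size ≥ 2 (or has a self-loop).
The vertices on cycles are {Ben, Fay, Gus, Kai, Lia, Omar} — 6 in total.

6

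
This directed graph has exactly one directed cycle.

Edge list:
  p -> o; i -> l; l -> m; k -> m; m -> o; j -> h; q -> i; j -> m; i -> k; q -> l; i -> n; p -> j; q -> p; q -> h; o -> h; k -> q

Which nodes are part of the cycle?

i, k, q

DFS with gray/black marking from q:
q gray
  h gray
  h black
  i gray
    k gray
      m gray
        o gray
          o→h: h black — skip
        o black
      m black
      k→q: q is gray → back edge
Back edge closes the cycle q → i → k → q; its vertices are {i, k, q}.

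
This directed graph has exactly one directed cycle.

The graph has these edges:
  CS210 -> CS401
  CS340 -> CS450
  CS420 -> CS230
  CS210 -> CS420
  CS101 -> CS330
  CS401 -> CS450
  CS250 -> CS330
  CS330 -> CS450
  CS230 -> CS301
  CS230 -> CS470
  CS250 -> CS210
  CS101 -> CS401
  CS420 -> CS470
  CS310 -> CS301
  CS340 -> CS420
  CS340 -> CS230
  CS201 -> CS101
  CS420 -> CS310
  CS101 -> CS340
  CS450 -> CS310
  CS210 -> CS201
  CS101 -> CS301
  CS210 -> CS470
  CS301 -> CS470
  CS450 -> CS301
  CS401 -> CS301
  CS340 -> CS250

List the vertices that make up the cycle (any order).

DFS with gray/black marking from CS101:
CS101 gray
  CS401 gray
    CS301 gray
      CS470 gray
      CS470 black
    CS301 black
    CS450 gray
      CS450→CS301: CS301 black — skip
      CS310 gray
        CS310→CS301: CS301 black — skip
      CS310 black
    CS450 black
  CS401 black
  CS330 gray
    CS330→CS450: CS450 black — skip
  CS330 black
  CS340 gray
    CS420 gray
      CS230 gray
        CS230→CS301: CS301 black — skip
        CS230→CS470: CS470 black — skip
      CS230 black
      CS420→CS470: CS470 black — skip
      CS420→CS310: CS310 black — skip
    CS420 black
    CS340→CS230: CS230 black — skip
    CS340→CS450: CS450 black — skip
    CS250 gray
      CS210 gray
        CS210→CS401: CS401 black — skip
        CS201 gray
          CS201→CS101: CS101 is gray → back edge
Back edge closes the cycle CS101 → CS340 → CS250 → CS210 → CS201 → CS101; its vertices are {CS101, CS201, CS210, CS250, CS340}.

CS101, CS201, CS210, CS250, CS340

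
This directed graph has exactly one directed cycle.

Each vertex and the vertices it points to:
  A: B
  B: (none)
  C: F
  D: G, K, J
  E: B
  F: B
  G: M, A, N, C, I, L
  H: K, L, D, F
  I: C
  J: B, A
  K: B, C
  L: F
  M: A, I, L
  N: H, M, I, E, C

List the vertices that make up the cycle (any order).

D, G, H, N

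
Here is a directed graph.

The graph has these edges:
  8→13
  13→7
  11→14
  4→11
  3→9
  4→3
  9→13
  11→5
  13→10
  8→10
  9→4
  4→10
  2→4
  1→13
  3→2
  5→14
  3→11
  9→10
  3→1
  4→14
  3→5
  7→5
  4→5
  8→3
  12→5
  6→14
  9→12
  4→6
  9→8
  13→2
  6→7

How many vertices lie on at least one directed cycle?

A vertex is on a directed cycle iff it belongs to a strongly connected component of size ≥ 2 (or has a self-loop).
The vertices on cycles are {1, 2, 3, 4, 8, 9, 13} — 7 in total.

7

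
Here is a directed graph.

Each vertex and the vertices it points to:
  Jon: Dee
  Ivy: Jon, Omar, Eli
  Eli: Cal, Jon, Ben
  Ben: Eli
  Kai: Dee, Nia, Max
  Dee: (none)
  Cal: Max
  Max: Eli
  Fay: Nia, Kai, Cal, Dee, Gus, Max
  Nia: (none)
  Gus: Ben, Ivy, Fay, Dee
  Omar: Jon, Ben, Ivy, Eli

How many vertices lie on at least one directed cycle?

8

A vertex is on a directed cycle iff it belongs to a strongly connected component of size ≥ 2 (or has a self-loop).
The vertices on cycles are {Ben, Cal, Eli, Fay, Gus, Ivy, Max, Omar} — 8 in total.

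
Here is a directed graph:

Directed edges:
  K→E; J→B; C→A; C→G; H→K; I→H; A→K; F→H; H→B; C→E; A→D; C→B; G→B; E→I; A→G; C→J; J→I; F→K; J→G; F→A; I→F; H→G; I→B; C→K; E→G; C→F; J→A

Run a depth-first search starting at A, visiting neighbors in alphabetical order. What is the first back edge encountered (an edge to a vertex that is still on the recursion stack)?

F→A

DFS from A (visiting neighbors in alphabetical order); mark gray on enter, black on exit:
A gray
  D gray
  D black
  G gray
    B gray
    B black
  G black
  K gray
    E gray
      E→G: G black — skip
      I gray
        I→B: B black — skip
        F gray
          F→A: A is gray → back edge
First back edge: F → A.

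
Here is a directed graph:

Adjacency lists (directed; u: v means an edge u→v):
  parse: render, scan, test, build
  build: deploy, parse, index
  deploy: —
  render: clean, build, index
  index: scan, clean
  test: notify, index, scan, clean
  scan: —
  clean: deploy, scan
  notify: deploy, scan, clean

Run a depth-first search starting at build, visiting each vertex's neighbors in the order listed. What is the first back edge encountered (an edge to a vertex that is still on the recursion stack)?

DFS from build (visiting each vertex's neighbors in the order listed); mark gray on enter, black on exit:
build gray
  deploy gray
  deploy black
  parse gray
    render gray
      clean gray
        clean→deploy: deploy black — skip
        scan gray
        scan black
      clean black
      render→build: build is gray → back edge
First back edge: render → build.

render->build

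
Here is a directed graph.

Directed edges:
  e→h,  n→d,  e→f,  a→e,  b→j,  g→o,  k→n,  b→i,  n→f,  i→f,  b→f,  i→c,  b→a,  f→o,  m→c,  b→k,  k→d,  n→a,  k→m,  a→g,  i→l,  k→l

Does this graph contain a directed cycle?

DFS with white/gray/black marking, starting from g:
g gray
  o gray
  o black
g black
n gray
  a gray
    a→g: g black — skip
    e gray
      h gray
      h black
      f gray
        f→o: o black — skip
      f black
    e black
  a black
  d gray
  d black
  n→f: f black — skip
n black
j gray
j black
k gray
  k→d: d black — skip
  l gray
  l black
  m gray
    c gray
    c black
  m black
  k→n: n black — skip
k black
b gray
  i gray
    i→c: c black — skip
    i→f: f black — skip
    i→l: l black — skip
  i black
  b→j: j black — skip
  b→f: f black — skip
  b→k: k black — skip
  b→a: a black — skip
b black
Every edge goes to a white or black vertex — no back edge, so the graph is acyclic.

No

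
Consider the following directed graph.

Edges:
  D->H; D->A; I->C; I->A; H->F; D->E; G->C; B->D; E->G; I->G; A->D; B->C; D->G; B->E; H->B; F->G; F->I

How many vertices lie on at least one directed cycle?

6

A vertex is on a directed cycle iff it belongs to a strongly connected component of size ≥ 2 (or has a self-loop).
The vertices on cycles are {A, B, D, F, H, I} — 6 in total.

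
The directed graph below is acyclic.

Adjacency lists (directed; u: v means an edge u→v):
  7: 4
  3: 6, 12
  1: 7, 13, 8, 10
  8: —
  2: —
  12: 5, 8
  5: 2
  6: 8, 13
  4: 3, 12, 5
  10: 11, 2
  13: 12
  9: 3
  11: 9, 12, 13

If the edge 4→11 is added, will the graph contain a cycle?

Adding 4→11 creates a cycle iff 11 can already reach 4.
Explore from 11: no path reaches 4. The graph stays acyclic.

No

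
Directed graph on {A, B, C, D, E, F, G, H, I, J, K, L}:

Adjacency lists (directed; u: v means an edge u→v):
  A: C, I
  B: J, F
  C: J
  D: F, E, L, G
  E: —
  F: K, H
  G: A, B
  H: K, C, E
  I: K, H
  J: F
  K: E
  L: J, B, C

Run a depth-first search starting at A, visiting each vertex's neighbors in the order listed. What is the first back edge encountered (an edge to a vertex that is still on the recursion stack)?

H->C

DFS from A (visiting each vertex's neighbors in the order listed); mark gray on enter, black on exit:
A gray
  C gray
    J gray
      F gray
        K gray
          E gray
          E black
        K black
        H gray
          H→K: K black — skip
          H→C: C is gray → back edge
First back edge: H → C.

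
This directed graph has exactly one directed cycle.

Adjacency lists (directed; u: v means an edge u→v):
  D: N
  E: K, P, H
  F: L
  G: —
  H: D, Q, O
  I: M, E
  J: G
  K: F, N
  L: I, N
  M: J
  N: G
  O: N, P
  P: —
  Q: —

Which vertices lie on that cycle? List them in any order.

E, F, I, K, L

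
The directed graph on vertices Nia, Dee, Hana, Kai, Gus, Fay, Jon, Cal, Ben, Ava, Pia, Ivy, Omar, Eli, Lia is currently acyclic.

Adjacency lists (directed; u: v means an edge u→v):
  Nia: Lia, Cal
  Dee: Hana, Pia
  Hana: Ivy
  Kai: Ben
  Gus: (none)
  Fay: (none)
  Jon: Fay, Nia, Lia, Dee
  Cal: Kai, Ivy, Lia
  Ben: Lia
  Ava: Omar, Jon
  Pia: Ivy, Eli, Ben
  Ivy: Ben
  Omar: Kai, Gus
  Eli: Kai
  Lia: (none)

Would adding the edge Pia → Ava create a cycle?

Adding Pia→Ava creates a cycle iff Ava can already reach Pia.
Path from Ava: Ava → Jon → Dee → Pia.
So Ava → … → Pia → Ava is a cycle.

Yes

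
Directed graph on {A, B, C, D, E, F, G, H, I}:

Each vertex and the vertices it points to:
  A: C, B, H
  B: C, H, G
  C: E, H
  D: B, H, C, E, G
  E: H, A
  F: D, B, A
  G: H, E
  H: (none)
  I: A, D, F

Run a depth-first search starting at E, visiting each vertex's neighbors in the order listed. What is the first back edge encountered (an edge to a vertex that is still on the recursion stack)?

DFS from E (visiting each vertex's neighbors in the order listed); mark gray on enter, black on exit:
E gray
  H gray
  H black
  A gray
    C gray
      C→E: E is gray → back edge
First back edge: C → E.

C->E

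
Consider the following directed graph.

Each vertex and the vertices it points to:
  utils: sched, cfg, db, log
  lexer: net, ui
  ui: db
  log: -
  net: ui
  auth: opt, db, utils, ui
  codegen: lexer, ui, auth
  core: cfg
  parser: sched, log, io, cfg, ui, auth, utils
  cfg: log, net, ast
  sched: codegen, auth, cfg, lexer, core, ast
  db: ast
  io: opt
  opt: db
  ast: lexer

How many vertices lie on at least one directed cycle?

A vertex is on a directed cycle iff it belongs to a strongly connected component of size ≥ 2 (or has a self-loop).
The vertices on cycles are {db, ui, ast, net, auth, lexer, sched, utils, codegen} — 9 in total.

9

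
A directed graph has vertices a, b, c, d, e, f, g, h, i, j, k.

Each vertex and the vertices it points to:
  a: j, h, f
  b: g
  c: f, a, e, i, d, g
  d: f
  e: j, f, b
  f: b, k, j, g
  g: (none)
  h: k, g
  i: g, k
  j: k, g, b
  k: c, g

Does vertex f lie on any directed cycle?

Yes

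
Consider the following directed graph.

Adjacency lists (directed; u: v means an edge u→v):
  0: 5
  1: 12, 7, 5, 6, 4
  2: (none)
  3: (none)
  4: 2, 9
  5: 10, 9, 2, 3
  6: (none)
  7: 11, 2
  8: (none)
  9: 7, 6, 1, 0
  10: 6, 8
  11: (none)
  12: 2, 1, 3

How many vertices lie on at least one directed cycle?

6

A vertex is on a directed cycle iff it belongs to a strongly connected component of size ≥ 2 (or has a self-loop).
The vertices on cycles are {0, 1, 4, 5, 9, 12} — 6 in total.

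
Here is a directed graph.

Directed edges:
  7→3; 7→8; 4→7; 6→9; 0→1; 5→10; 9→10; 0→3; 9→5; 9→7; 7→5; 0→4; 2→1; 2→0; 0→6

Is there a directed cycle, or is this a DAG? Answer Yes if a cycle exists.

DFS with white/gray/black marking, starting from 0:
0 gray
  1 gray
  1 black
  3 gray
  3 black
  6 gray
    9 gray
      10 gray
      10 black
      5 gray
        5→10: 10 black — skip
      5 black
      7 gray
        7→5: 5 black — skip
        8 gray
        8 black
        7→3: 3 black — skip
      7 black
    9 black
  6 black
  4 gray
    4→7: 7 black — skip
  4 black
0 black
2 gray
  2→1: 1 black — skip
  2→0: 0 black — skip
2 black
Every edge goes to a white or black vertex — no back edge, so the graph is acyclic.

No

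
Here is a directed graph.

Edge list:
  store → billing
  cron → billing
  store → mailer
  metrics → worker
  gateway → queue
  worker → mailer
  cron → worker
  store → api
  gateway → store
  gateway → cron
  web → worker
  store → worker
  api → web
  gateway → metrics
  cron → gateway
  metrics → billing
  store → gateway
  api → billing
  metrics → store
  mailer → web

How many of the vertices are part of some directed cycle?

A vertex is on a directed cycle iff it belongs to a strongly connected component of size ≥ 2 (or has a self-loop).
The vertices on cycles are {web, cron, store, mailer, worker, gateway, metrics} — 7 in total.

7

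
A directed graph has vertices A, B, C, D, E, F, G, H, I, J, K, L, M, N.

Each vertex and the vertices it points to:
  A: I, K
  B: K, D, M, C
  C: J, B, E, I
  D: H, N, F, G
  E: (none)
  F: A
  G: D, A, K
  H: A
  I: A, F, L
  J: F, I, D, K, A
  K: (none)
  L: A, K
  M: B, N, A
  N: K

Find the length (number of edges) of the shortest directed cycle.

2

For each vertex v, BFS finds the shortest path from v back to v.
The shortest such closed walk is C → B → C, length 2.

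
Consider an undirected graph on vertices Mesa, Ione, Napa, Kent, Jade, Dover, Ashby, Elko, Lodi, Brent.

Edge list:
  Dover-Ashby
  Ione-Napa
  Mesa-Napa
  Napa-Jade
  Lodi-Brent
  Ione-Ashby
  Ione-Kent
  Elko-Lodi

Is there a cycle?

No

DFS, tracking each vertex's parent; an edge to a visited non-parent vertex closes a cycle.
Start from Ashby:
visit Ashby (parent –)
  visit Ione (parent Ashby)
    visit Napa (parent Ione)
      visit Mesa (parent Napa)
        Mesa–Napa: parent, skip
      Napa–Ione: parent, skip
      visit Jade (parent Napa)
        Jade–Napa: parent, skip
    Ione–Ashby: parent, skip
    visit Kent (parent Ione)
      Kent–Ione: parent, skip
  visit Dover (parent Ashby)
    Dover–Ashby: parent, skip
visit Elko (parent –)
  visit Lodi (parent Elko)
    visit Brent (parent Lodi)
      Brent–Lodi: parent, skip
    Lodi–Elko: parent, skip
No non-parent visited neighbor found — the graph is a forest.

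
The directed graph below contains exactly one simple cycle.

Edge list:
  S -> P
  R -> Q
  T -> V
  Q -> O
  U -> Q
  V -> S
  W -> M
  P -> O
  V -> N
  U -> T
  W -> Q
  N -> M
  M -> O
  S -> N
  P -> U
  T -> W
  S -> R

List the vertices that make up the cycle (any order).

P, S, T, U, V

DFS with gray/black marking from T:
T gray
  V gray
    N gray
      M gray
        O gray
        O black
      M black
    N black
    S gray
      P gray
        U gray
          U→T: T is gray → back edge
Back edge closes the cycle T → V → S → P → U → T; its vertices are {P, S, T, U, V}.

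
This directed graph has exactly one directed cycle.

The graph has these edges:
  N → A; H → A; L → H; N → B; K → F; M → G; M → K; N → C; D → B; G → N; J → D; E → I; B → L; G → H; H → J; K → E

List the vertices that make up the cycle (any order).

DFS with gray/black marking from H:
H gray
  J gray
    D gray
      B gray
        L gray
          L→H: H is gray → back edge
Back edge closes the cycle H → J → D → B → L → H; its vertices are {B, D, H, J, L}.

B, D, H, J, L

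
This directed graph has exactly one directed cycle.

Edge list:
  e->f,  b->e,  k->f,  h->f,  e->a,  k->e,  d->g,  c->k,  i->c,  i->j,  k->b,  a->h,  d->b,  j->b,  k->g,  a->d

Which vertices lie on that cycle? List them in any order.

DFS with gray/black marking from e:
e gray
  f gray
  f black
  a gray
    d gray
      b gray
        b→e: e is gray → back edge
Back edge closes the cycle e → a → d → b → e; its vertices are {a, b, d, e}.

a, b, d, e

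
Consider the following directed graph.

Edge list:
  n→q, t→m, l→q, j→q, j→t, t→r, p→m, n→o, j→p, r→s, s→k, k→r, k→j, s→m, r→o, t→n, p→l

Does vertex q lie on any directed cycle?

No

q lies on a cycle iff there is a path from q back to itself.
Exploring from q, it never reaches itself; equivalently, its strongly connected component is a singleton.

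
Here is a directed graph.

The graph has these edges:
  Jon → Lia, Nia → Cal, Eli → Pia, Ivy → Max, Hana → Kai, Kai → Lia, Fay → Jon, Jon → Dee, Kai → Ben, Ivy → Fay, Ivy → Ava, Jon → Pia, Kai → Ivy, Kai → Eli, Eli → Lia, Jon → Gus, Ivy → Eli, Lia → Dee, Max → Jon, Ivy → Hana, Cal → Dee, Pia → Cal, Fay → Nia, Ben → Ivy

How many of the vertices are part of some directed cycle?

A vertex is on a directed cycle iff it belongs to a strongly connected component of size ≥ 2 (or has a self-loop).
The vertices on cycles are {Ben, Ivy, Kai, Hana} — 4 in total.

4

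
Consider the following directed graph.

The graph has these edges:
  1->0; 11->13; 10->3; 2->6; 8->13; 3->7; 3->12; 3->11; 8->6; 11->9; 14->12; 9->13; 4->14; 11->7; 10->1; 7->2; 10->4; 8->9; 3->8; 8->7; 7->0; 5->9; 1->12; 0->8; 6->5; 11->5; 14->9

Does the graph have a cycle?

Yes

DFS with white/gray/black marking, starting from 11:
11 gray
  13 gray
  13 black
  7 gray
    0 gray
      8 gray
        8→13: 13 black — skip
        6 gray
          5 gray
            9 gray
              9→13: 13 black — skip
            9 black
          5 black
        6 black
        8→7: 7 is gray → back edge
Back edge found, so a cycle exists: 7 → 0 → 8 → 7.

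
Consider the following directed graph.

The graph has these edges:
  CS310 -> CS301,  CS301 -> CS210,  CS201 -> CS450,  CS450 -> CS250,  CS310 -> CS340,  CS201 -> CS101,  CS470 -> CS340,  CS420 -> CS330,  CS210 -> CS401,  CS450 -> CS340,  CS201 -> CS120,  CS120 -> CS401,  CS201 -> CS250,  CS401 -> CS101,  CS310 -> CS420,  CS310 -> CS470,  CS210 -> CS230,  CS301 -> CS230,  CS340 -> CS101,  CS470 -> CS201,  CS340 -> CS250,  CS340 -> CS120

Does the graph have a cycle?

No

DFS with white/gray/black marking, starting from CS250:
CS250 gray
CS250 black
CS470 gray
  CS340 gray
    CS120 gray
      CS401 gray
        CS101 gray
        CS101 black
      CS401 black
    CS120 black
    CS340→CS250: CS250 black — skip
    CS340→CS101: CS101 black — skip
  CS340 black
  CS201 gray
    CS450 gray
      CS450→CS250: CS250 black — skip
      CS450→CS340: CS340 black — skip
    CS450 black
    CS201→CS101: CS101 black — skip
    CS201→CS250: CS250 black — skip
    CS201→CS120: CS120 black — skip
  CS201 black
CS470 black
CS420 gray
  CS330 gray
  CS330 black
CS420 black
CS210 gray
  CS210→CS401: CS401 black — skip
  CS230 gray
  CS230 black
CS210 black
CS301 gray
  CS301→CS210: CS210 black — skip
  CS301→CS230: CS230 black — skip
CS301 black
CS310 gray
  CS310→CS420: CS420 black — skip
  CS310→CS340: CS340 black — skip
  CS310→CS470: CS470 black — skip
  CS310→CS301: CS301 black — skip
CS310 black
Every edge goes to a white or black vertex — no back edge, so the graph is acyclic.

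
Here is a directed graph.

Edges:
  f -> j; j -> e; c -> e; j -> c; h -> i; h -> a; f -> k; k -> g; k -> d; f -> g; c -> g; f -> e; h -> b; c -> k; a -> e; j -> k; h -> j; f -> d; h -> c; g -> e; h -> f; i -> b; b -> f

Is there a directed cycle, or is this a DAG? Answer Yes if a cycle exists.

DFS with white/gray/black marking, starting from h:
h gray
  j gray
    e gray
    e black
    c gray
      c→e: e black — skip
      g gray
        g→e: e black — skip
      g black
      k gray
        d gray
        d black
        k→g: g black — skip
      k black
    c black
    j→k: k black — skip
  j black
  a gray
    a→e: e black — skip
  a black
  b gray
    f gray
      f→e: e black — skip
      f→d: d black — skip
      f→k: k black — skip
      f→j: j black — skip
      f→g: g black — skip
    f black
  b black
  h→c: c black — skip
  h→f: f black — skip
  i gray
    i→b: b black — skip
  i black
h black
Every edge goes to a white or black vertex — no back edge, so the graph is acyclic.

No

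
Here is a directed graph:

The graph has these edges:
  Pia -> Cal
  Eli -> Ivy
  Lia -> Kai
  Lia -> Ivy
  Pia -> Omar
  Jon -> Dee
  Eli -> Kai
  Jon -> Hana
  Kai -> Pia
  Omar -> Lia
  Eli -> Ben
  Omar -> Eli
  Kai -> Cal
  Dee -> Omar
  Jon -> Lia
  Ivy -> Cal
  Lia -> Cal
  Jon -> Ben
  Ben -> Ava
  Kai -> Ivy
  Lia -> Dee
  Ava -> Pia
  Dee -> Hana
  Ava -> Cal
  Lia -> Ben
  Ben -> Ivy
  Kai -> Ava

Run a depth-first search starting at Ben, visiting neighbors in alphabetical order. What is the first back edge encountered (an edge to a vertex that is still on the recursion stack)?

DFS from Ben (visiting neighbors in alphabetical order); mark gray on enter, black on exit:
Ben gray
  Ava gray
    Cal gray
    Cal black
    Pia gray
      Pia→Cal: Cal black — skip
      Omar gray
        Eli gray
          Eli→Ben: Ben is gray → back edge
First back edge: Eli → Ben.

Eli->Ben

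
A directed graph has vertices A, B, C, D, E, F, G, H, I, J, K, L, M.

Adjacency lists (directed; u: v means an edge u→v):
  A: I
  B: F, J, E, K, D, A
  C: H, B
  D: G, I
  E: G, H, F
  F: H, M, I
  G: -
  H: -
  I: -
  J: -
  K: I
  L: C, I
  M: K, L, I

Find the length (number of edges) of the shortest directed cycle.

5

For each vertex v, BFS finds the shortest path from v back to v.
The shortest such closed walk is C → B → F → M → L → C, length 5.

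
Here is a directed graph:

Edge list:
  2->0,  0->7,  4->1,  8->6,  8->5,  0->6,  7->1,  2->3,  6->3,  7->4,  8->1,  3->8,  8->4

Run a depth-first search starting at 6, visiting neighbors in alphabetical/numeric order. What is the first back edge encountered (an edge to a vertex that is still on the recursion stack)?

DFS from 6 (visiting neighbors in alphabetical/numeric order); mark gray on enter, black on exit:
6 gray
  3 gray
    8 gray
      1 gray
      1 black
      4 gray
        4→1: 1 black — skip
      4 black
      5 gray
      5 black
      8→6: 6 is gray → back edge
First back edge: 8 → 6.

8→6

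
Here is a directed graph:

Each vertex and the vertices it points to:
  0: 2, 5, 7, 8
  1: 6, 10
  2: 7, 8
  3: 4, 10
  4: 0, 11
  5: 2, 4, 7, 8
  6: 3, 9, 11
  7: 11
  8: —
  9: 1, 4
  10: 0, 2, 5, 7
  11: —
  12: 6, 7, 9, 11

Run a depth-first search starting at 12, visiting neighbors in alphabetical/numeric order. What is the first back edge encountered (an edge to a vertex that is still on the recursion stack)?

5→4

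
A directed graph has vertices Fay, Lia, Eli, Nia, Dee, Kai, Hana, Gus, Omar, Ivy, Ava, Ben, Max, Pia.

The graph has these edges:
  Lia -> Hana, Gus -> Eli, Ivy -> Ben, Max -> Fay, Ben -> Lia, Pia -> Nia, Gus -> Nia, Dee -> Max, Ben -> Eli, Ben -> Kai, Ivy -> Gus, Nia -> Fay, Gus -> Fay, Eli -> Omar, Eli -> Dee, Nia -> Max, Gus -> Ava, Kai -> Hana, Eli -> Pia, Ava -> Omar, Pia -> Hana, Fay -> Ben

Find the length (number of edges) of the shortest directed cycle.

For each vertex v, BFS finds the shortest path from v back to v.
The shortest such closed walk is Ben → Eli → Dee → Max → Fay → Ben, length 5.

5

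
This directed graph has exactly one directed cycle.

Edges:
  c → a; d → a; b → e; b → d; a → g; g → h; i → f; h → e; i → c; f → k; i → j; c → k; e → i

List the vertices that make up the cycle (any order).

a, c, e, g, h, i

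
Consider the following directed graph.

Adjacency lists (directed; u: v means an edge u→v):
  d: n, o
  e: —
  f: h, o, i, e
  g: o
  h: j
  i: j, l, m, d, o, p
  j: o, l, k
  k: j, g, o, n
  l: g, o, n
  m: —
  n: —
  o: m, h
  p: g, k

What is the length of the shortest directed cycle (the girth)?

For each vertex v, BFS finds the shortest path from v back to v.
The shortest such closed walk is j → k → j, length 2.

2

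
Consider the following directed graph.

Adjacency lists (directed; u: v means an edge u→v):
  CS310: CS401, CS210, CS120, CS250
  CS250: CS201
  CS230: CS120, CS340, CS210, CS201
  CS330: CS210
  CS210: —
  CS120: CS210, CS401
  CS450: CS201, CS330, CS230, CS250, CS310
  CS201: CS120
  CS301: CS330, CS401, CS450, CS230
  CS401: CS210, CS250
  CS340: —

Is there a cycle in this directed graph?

Yes

DFS with white/gray/black marking, starting from CS120:
CS120 gray
  CS210 gray
  CS210 black
  CS401 gray
    CS401→CS210: CS210 black — skip
    CS250 gray
      CS201 gray
        CS201→CS120: CS120 is gray → back edge
Back edge found, so a cycle exists: CS120 → CS401 → CS250 → CS201 → CS120.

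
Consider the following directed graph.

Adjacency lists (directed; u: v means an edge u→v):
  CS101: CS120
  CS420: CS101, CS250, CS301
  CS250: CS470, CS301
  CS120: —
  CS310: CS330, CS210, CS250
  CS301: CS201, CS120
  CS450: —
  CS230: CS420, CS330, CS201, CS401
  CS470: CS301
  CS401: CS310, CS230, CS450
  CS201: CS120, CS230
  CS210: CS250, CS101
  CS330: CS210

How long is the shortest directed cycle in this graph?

For each vertex v, BFS finds the shortest path from v back to v.
The shortest such closed walk is CS401 → CS230 → CS401, length 2.

2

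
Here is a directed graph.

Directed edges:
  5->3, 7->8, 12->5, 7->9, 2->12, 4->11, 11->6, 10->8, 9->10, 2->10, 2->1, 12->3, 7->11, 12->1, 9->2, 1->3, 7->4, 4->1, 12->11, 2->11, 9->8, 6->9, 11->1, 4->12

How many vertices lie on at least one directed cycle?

A vertex is on a directed cycle iff it belongs to a strongly connected component of size ≥ 2 (or has a self-loop).
The vertices on cycles are {2, 6, 9, 11, 12} — 5 in total.

5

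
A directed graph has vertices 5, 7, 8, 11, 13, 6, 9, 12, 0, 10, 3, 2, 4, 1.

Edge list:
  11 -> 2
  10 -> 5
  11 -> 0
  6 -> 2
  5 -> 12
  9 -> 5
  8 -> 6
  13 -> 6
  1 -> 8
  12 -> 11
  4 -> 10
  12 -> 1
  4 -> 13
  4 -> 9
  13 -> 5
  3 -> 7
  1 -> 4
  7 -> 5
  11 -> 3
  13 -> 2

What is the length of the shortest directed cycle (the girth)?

5

For each vertex v, BFS finds the shortest path from v back to v.
The shortest such closed walk is 12 → 11 → 3 → 7 → 5 → 12, length 5.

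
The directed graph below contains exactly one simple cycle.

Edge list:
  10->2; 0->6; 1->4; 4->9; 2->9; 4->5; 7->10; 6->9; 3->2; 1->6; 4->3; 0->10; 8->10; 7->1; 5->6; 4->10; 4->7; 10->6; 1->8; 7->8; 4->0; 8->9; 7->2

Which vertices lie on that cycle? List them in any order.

DFS with gray/black marking from 1:
1 gray
  4 gray
    0 gray
      10 gray
        2 gray
          9 gray
          9 black
        2 black
        6 gray
          6→9: 9 black — skip
        6 black
      10 black
      0→6: 6 black — skip
    0 black
    4→10: 10 black — skip
    5 gray
      5→6: 6 black — skip
    5 black
    3 gray
      3→2: 2 black — skip
    3 black
    4→9: 9 black — skip
    7 gray
      7→2: 2 black — skip
      8 gray
        8→10: 10 black — skip
        8→9: 9 black — skip
      8 black
      7→1: 1 is gray → back edge
Back edge closes the cycle 1 → 4 → 7 → 1; its vertices are {1, 4, 7}.

1, 4, 7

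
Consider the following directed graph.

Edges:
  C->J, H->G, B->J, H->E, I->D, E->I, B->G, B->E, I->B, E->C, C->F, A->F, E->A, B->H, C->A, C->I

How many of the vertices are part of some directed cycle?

A vertex is on a directed cycle iff it belongs to a strongly connected component of size ≥ 2 (or has a self-loop).
The vertices on cycles are {B, C, E, H, I} — 5 in total.

5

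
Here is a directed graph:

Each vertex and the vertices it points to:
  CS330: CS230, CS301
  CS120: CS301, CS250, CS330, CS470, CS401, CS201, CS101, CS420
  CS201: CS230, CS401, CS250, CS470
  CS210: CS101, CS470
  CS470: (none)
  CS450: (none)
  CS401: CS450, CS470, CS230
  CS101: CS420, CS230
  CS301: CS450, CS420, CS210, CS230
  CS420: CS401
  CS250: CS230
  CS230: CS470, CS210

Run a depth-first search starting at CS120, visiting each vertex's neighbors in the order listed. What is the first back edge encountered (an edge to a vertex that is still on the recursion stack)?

DFS from CS120 (visiting each vertex's neighbors in the order listed); mark gray on enter, black on exit:
CS120 gray
  CS301 gray
    CS450 gray
    CS450 black
    CS420 gray
      CS401 gray
        CS401→CS450: CS450 black — skip
        CS470 gray
        CS470 black
        CS230 gray
          CS230→CS470: CS470 black — skip
          CS210 gray
            CS101 gray
              CS101→CS420: CS420 is gray → back edge
First back edge: CS101 → CS420.

CS101->CS420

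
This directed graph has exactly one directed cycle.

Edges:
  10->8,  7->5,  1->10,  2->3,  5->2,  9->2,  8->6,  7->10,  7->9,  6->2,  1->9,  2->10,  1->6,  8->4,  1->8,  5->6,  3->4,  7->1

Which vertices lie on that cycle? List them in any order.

2, 6, 8, 10

DFS with gray/black marking from 10:
10 gray
  8 gray
    6 gray
      2 gray
        3 gray
          4 gray
          4 black
        3 black
        2→10: 10 is gray → back edge
Back edge closes the cycle 10 → 8 → 6 → 2 → 10; its vertices are {2, 6, 8, 10}.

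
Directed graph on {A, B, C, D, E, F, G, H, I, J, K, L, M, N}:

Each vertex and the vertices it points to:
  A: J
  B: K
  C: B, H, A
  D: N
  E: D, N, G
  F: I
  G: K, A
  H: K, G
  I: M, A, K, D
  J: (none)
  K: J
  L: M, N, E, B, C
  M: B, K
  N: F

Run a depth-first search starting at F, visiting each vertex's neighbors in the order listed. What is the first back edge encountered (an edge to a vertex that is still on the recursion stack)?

DFS from F (visiting each vertex's neighbors in the order listed); mark gray on enter, black on exit:
F gray
  I gray
    M gray
      B gray
        K gray
          J gray
          J black
        K black
      B black
      M→K: K black — skip
    M black
    A gray
      A→J: J black — skip
    A black
    I→K: K black — skip
    D gray
      N gray
        N→F: F is gray → back edge
First back edge: N → F.

N→F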